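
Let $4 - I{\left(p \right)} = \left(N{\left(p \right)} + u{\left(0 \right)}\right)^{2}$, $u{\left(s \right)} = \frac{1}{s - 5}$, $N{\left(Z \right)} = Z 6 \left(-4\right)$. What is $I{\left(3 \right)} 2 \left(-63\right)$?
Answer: $\frac{16407846}{25} \approx 6.5631 \cdot 10^{5}$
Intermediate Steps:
$N{\left(Z \right)} = - 24 Z$ ($N{\left(Z \right)} = 6 Z \left(-4\right) = - 24 Z$)
$u{\left(s \right)} = \frac{1}{-5 + s}$
$I{\left(p \right)} = 4 - \left(- \frac{1}{5} - 24 p\right)^{2}$ ($I{\left(p \right)} = 4 - \left(- 24 p + \frac{1}{-5 + 0}\right)^{2} = 4 - \left(- 24 p + \frac{1}{-5}\right)^{2} = 4 - \left(- 24 p - \frac{1}{5}\right)^{2} = 4 - \left(- \frac{1}{5} - 24 p\right)^{2}$)
$I{\left(3 \right)} 2 \left(-63\right) = \left(4 - \frac{\left(1 + 120 \cdot 3\right)^{2}}{25}\right) 2 \left(-63\right) = \left(4 - \frac{\left(1 + 360\right)^{2}}{25}\right) 2 \left(-63\right) = \left(4 - \frac{361^{2}}{25}\right) 2 \left(-63\right) = \left(4 - \frac{130321}{25}\right) 2 \left(-63\right) = \left(- \frac{130221}{25}\right) 2 \left(-63\right) = \left(- \frac{260442}{25}\right) \left(-63\right) = \frac{16407846}{25}$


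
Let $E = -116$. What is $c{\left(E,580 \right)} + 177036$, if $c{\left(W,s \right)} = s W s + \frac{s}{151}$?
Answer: $- \frac{5865649384}{151} \approx -3.8845 \cdot 10^{7}$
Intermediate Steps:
$c{\left(W,s \right)} = \frac{s}{151} + W s^{2}$ ($c{\left(W,s \right)} = W s s + s \frac{1}{151} = W s^{2} + \frac{s}{151} = \frac{s}{151} + W s^{2}$)
$c{\left(E,580 \right)} + 177036 = 580 \left(\frac{1}{151} - 67280\right) + 177036 = 580 \left(- \frac{10159279}{151}\right) + 177036 = - \frac{5892381820}{151} + 177036 = - \frac{5865649384}{151}$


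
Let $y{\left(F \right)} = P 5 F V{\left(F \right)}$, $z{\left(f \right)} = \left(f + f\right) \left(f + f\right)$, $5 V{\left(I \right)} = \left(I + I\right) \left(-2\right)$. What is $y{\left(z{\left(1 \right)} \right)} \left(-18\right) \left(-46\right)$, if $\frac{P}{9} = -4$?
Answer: $1907712$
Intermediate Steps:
$P = -36$ ($P = 9 \left(-4\right) = -36$)
$V{\left(I \right)} = - \frac{4 I}{5}$ ($V{\left(I \right)} = \frac{\left(I + I\right) \left(-2\right)}{5} = \frac{2 I \left(-2\right)}{5} = \frac{\left(-4\right) I}{5} = - \frac{4 I}{5}$)
$z{\left(f \right)} = 4 f^{2}$ ($z{\left(f \right)} = 2 f 2 f = 4 f^{2}$)
$y{\left(F \right)} = 144 F^{2}$ ($y{\left(F \right)} = \left(-36\right) 5 F \left(- \frac{4 F}{5}\right) = - 180 F \left(- \frac{4 F}{5}\right) = 144 F^{2}$)
$y{\left(z{\left(1 \right)} \right)} \left(-18\right) \left(-46\right) = 144 \left(4 \cdot 1^{2}\right)^{2} \left(-18\right) \left(-46\right) = 144 \left(4 \cdot 1\right)^{2} \left(-18\right) \left(-46\right) = 144 \cdot 4^{2} \left(-18\right) \left(-46\right) = 144 \cdot 16 \left(-18\right) \left(-46\right) = 2304 \left(-18\right) \left(-46\right) = \left(-41472\right) \left(-46\right) = 1907712$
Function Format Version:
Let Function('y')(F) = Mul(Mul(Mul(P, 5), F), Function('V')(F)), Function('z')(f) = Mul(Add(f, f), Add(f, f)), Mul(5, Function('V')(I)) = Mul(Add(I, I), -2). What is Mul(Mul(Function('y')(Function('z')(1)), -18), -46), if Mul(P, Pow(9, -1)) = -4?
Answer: 1907712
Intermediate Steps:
P = -36 (P = Mul(9, -4) = -36)
Function('V')(I) = Mul(Rational(-4, 5), I) (Function('V')(I) = Mul(Rational(1, 5), Mul(Add(I, I), -2)) = Mul(Rational(1, 5), Mul(Mul(2, I), -2)) = Mul(Rational(1, 5), Mul(-4, I)) = Mul(Rational(-4, 5), I))
Function('z')(f) = Mul(4, Pow(f, 2)) (Function('z')(f) = Mul(Mul(2, f), Mul(2, f)) = Mul(4, Pow(f, 2)))
Function('y')(F) = Mul(144, Pow(F, 2)) (Function('y')(F) = Mul(Mul(Mul(-36, 5), F), Mul(Rational(-4, 5), F)) = Mul(Mul(-180, F), Mul(Rational(-4, 5), F)) = Mul(144, Pow(F, 2)))
Mul(Mul(Function('y')(Function('z')(1)), -18), -46) = Mul(Mul(Mul(144, Pow(Mul(4, Pow(1, 2)), 2)), -18), -46) = Mul(Mul(Mul(144, Pow(Mul(4, 1), 2)), -18), -46) = Mul(Mul(Mul(144, Pow(4, 2)), -18), -46) = Mul(Mul(Mul(144, 16), -18), -46) = Mul(Mul(2304, -18), -46) = Mul(-41472, -46) = 1907712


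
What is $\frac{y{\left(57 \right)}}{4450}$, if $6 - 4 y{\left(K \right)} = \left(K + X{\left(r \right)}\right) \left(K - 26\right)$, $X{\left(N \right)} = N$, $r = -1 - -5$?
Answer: $- \frac{377}{3560} \approx -0.1059$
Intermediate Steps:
$r = 4$ ($r = -1 + 5 = 4$)
$y{\left(K \right)} = \frac{3}{2} - \frac{\left(-26 + K\right) \left(4 + K\right)}{4}$ ($y{\left(K \right)} = \frac{3}{2} - \frac{\left(K + 4\right) \left(K - 26\right)}{4} = \frac{3}{2} - \frac{\left(4 + K\right) \left(-26 + K\right)}{4} = \frac{3}{2} - \frac{\left(-26 + K\right) \left(4 + K\right)}{4}$)
$\frac{y{\left(57 \right)}}{4450} = \frac{\frac{55}{2} - \frac{57^{2}}{4} + \frac{11}{2} \cdot 57}{4450} = \left(\frac{55}{2} - \frac{3249}{4} + \frac{627}{2}\right) \frac{1}{4450} = \left(- \frac{1885}{4}\right) \frac{1}{4450} = - \frac{377}{3560}$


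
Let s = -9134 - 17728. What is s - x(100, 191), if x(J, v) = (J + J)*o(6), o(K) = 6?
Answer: -28062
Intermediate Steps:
s = -26862
x(J, v) = 12*J (x(J, v) = (J + J)*6 = (2*J)*6 = 12*J)
s - x(100, 191) = -26862 - 12*100 = -26862 - 1*1200 = -26862 - 1200 = -28062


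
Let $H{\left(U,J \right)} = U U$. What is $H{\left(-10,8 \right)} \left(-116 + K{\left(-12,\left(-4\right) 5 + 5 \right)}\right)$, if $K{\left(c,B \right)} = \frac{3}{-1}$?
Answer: $-11900$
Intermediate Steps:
$H{\left(U,J \right)} = U^{2}$
$K{\left(c,B \right)} = -3$ ($K{\left(c,B \right)} = 3 \left(-1\right) = -3$)
$H{\left(-10,8 \right)} \left(-116 + K{\left(-12,\left(-4\right) 5 + 5 \right)}\right) = \left(-10\right)^{2} \left(-116 - 3\right) = 100 \left(-119\right) = -11900$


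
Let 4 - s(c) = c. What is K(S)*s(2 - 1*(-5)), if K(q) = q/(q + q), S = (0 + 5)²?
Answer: -3/2 ≈ -1.5000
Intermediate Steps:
s(c) = 4 - c
S = 25 (S = 5² = 25)
K(q) = ½ (K(q) = q/((2*q)) = (1/(2*q))*q = ½)
K(S)*s(2 - 1*(-5)) = (4 - (2 - 1*(-5)))/2 = (4 - (2 + 5))/2 = (4 - 1*7)/2 = (4 - 7)/2 = (½)*(-3) = -3/2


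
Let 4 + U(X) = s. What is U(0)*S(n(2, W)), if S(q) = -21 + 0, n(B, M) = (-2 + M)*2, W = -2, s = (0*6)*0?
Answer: 84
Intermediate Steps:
s = 0 (s = 0*0 = 0)
U(X) = -4 (U(X) = -4 + 0 = -4)
n(B, M) = -4 + 2*M
S(q) = -21
U(0)*S(n(2, W)) = -4*(-21) = 84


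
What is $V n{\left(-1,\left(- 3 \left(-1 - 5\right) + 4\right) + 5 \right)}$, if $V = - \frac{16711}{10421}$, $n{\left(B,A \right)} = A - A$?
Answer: $0$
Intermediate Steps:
$n{\left(B,A \right)} = 0$
$V = - \frac{983}{613}$ ($V = \left(-16711\right) \frac{1}{10421} = - \frac{983}{613} \approx -1.6036$)
$V n{\left(-1,\left(- 3 \left(-1 - 5\right) + 4\right) + 5 \right)} = \left(- \frac{983}{613}\right) 0 = 0$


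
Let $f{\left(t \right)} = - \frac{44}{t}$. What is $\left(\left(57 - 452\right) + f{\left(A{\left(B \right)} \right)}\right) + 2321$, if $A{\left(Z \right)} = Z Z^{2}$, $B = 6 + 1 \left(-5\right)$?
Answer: $1882$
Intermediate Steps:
$B = 1$ ($B = 6 - 5 = 1$)
$A{\left(Z \right)} = Z^{3}$
$\left(\left(57 - 452\right) + f{\left(A{\left(B \right)} \right)}\right) + 2321 = \left(\left(57 - 452\right) - \frac{44}{1^{3}}\right) + 2321 = \left(-395 - \frac{44}{1}\right) + 2321 = \left(-395 - 44\right) + 2321 = -439 + 2321 = 1882$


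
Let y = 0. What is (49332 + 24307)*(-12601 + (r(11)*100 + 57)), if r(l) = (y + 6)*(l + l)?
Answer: 48307184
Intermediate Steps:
r(l) = 12*l (r(l) = (0 + 6)*(l + l) = 6*(2*l) = 12*l)
(49332 + 24307)*(-12601 + (r(11)*100 + 57)) = (49332 + 24307)*(-12601 + ((12*11)*100 + 57)) = 73639*(-12601 + (132*100 + 57)) = 73639*(-12601 + (13200 + 57)) = 73639*(-12601 + 13257) = 73639*656 = 48307184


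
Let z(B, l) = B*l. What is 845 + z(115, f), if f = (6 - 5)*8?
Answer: 1765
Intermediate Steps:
f = 8 (f = 1*8 = 8)
845 + z(115, f) = 845 + 115*8 = 845 + 920 = 1765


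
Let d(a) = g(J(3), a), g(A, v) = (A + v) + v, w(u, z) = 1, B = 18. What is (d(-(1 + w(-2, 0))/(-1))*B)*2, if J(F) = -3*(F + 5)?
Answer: -720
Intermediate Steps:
J(F) = -15 - 3*F (J(F) = -3*(5 + F) = -15 - 3*F)
g(A, v) = A + 2*v
d(a) = -24 + 2*a (d(a) = (-15 - 3*3) + 2*a = (-15 - 9) + 2*a = -24 + 2*a)
(d(-(1 + w(-2, 0))/(-1))*B)*2 = ((-24 + 2*(-(1 + 1)/(-1)))*18)*2 = ((-24 + 2*(-1*2*(-1)))*18)*2 = ((-24 + 2*(-2*(-1)))*18)*2 = ((-24 + 2*2)*18)*2 = ((-24 + 4)*18)*2 = -20*18*2 = -360*2 = -720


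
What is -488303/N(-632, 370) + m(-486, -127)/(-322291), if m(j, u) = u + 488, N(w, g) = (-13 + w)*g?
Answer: 157289509523/76914747150 ≈ 2.0450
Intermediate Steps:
N(w, g) = g*(-13 + w)
m(j, u) = 488 + u
-488303/N(-632, 370) + m(-486, -127)/(-322291) = -488303*1/(370*(-13 - 632)) + (488 - 127)/(-322291) = -488303/(370*(-645)) + 361*(-1/322291) = -488303/(-238650) - 361/322291 = -488303*(-1/238650) - 361/322291 = 488303/238650 - 361/322291 = 157289509523/76914747150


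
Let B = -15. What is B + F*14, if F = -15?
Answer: -225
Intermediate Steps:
B + F*14 = -15 - 15*14 = -15 - 210 = -225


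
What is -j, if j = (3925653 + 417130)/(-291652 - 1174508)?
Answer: 4342783/1466160 ≈ 2.9620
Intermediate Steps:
j = -4342783/1466160 (j = 4342783/(-1466160) = 4342783*(-1/1466160) = -4342783/1466160 ≈ -2.9620)
-j = -1*(-4342783/1466160) = 4342783/1466160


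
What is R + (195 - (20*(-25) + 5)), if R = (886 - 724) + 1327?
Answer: 2179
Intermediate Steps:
R = 1489 (R = 162 + 1327 = 1489)
R + (195 - (20*(-25) + 5)) = 1489 + (195 - (20*(-25) + 5)) = 1489 + (195 - (-500 + 5)) = 1489 + (195 - 1*(-495)) = 1489 + (195 + 495) = 1489 + 690 = 2179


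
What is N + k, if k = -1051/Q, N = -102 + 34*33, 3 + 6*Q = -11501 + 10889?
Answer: 211202/205 ≈ 1030.3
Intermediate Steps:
Q = -205/2 (Q = -½ + (-11501 + 10889)/6 = -½ + (⅙)*(-612) = -½ - 102 = -205/2 ≈ -102.50)
N = 1020 (N = -102 + 1122 = 1020)
k = 2102/205 (k = -1051/(-205/2) = -1051*(-2/205) = 2102/205 ≈ 10.254)
N + k = 1020 + 2102/205 = 211202/205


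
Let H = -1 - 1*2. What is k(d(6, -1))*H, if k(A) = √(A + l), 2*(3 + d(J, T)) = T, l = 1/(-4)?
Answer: -3*I*√15/2 ≈ -5.8095*I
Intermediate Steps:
l = -¼ ≈ -0.25000
d(J, T) = -3 + T/2
k(A) = √(-¼ + A) (k(A) = √(A - ¼) = √(-¼ + A))
H = -3 (H = -1 - 2 = -3)
k(d(6, -1))*H = (√(-1 + 4*(-3 + (½)*(-1)))/2)*(-3) = (√(-1 + 4*(-3 - ½))/2)*(-3) = (√(-1 + 4*(-7/2))/2)*(-3) = (√(-1 - 14)/2)*(-3) = (√(-15)/2)*(-3) = ((I*√15)/2)*(-3) = (I*√15/2)*(-3) = -3*I*√15/2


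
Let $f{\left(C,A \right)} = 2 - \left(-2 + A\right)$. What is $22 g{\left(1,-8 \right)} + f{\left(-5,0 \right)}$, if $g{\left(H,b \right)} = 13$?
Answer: $290$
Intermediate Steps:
$f{\left(C,A \right)} = 4 - A$
$22 g{\left(1,-8 \right)} + f{\left(-5,0 \right)} = 22 \cdot 13 + \left(4 - 0\right) = 286 + \left(4 + 0\right) = 286 + 4 = 290$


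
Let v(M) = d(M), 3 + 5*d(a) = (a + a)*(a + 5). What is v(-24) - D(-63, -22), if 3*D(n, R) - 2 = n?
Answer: 3032/15 ≈ 202.13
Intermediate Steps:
d(a) = -3/5 + 2*a*(5 + a)/5 (d(a) = -3/5 + ((a + a)*(a + 5))/5 = -3/5 + ((2*a)*(5 + a))/5 = -3/5 + (2*a*(5 + a))/5 = -3/5 + 2*a*(5 + a)/5)
v(M) = -3/5 + 2*M + 2*M**2/5
D(n, R) = 2/3 + n/3
v(-24) - D(-63, -22) = (-3/5 + 2*(-24) + (2/5)*(-24)**2) - (2/3 + (1/3)*(-63)) = (-3/5 - 48 + (2/5)*576) - (2/3 - 21) = (-3/5 - 48 + 1152/5) - 1*(-61/3) = 909/5 + 61/3 = 3032/15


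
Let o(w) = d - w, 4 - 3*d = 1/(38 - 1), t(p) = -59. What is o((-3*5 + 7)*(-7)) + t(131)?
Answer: -4206/37 ≈ -113.68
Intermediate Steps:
d = 49/37 (d = 4/3 - 1/(3*(38 - 1)) = 4/3 - 1/3/37 = 4/3 - 1/3*1/37 = 4/3 - 1/111 = 49/37 ≈ 1.3243)
o(w) = 49/37 - w
o((-3*5 + 7)*(-7)) + t(131) = (49/37 - (-3*5 + 7)*(-7)) - 59 = (49/37 - (-15 + 7)*(-7)) - 59 = (49/37 - (-8)*(-7)) - 59 = (49/37 - 1*56) - 59 = (49/37 - 56) - 59 = -2023/37 - 59 = -4206/37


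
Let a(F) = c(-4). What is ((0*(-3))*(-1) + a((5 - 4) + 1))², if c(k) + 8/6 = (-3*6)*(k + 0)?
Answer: 44944/9 ≈ 4993.8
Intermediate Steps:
c(k) = -4/3 - 18*k (c(k) = -4/3 + (-3*6)*(k + 0) = -4/3 - 18*k)
a(F) = 212/3 (a(F) = -4/3 - 18*(-4) = -4/3 + 72 = 212/3)
((0*(-3))*(-1) + a((5 - 4) + 1))² = ((0*(-3))*(-1) + 212/3)² = (0*(-1) + 212/3)² = (0 + 212/3)² = (212/3)² = 44944/9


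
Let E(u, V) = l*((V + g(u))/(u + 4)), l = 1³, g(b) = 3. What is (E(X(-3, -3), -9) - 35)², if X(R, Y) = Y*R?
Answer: 212521/169 ≈ 1257.5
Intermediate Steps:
l = 1
X(R, Y) = R*Y
E(u, V) = (3 + V)/(4 + u) (E(u, V) = 1*((V + 3)/(u + 4)) = 1*((3 + V)/(4 + u)) = (3 + V)/(4 + u))
(E(X(-3, -3), -9) - 35)² = ((3 - 9)/(4 - 3*(-3)) - 35)² = (-6/(4 + 9) - 35)² = (-6/13 - 35)² = (-461/13)² = 212521/169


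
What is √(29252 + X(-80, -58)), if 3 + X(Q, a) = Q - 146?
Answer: √29023 ≈ 170.36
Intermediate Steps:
X(Q, a) = -149 + Q (X(Q, a) = -3 + (Q - 146) = -3 + (-146 + Q) = -149 + Q)
√(29252 + X(-80, -58)) = √(29252 + (-149 - 80)) = √(29252 - 229) = √29023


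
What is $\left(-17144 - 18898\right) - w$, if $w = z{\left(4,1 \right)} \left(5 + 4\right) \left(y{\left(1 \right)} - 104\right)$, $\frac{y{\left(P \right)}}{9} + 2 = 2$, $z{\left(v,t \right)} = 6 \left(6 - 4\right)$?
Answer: $-24810$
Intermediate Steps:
$z{\left(v,t \right)} = 12$ ($z{\left(v,t \right)} = 6 \cdot 2 = 12$)
$y{\left(P \right)} = 0$ ($y{\left(P \right)} = -18 + 9 \cdot 2 = -18 + 18 = 0$)
$w = -11232$ ($w = 12 \left(5 + 4\right) \left(0 - 104\right) = 12 \cdot 9 \left(-104\right) = 108 \left(-104\right) = -11232$)
$\left(-17144 - 18898\right) - w = \left(-17144 - 18898\right) - -11232 = -36042 + 11232 = -24810$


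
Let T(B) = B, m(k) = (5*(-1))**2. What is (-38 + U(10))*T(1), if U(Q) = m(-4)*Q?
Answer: 212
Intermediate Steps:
m(k) = 25 (m(k) = (-5)**2 = 25)
U(Q) = 25*Q
(-38 + U(10))*T(1) = (-38 + 25*10)*1 = (-38 + 250)*1 = 212*1 = 212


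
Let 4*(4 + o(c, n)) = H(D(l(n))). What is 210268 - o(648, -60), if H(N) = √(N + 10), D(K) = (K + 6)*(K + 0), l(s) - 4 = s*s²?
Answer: 210272 - 5*√1866119042/4 ≈ 1.5627e+5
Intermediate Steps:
l(s) = 4 + s³ (l(s) = 4 + s*s² = 4 + s³)
D(K) = K*(6 + K) (D(K) = (6 + K)*K = K*(6 + K))
H(N) = √(10 + N)
o(c, n) = -4 + √(10 + (4 + n³)*(10 + n³))/4 (o(c, n) = -4 + √(10 + (4 + n³)*(6 + (4 + n³)))/4 = -4 + √(10 + (4 + n³)*(10 + n³))/4)
210268 - o(648, -60) = 210268 - (-4 + √(50 + (-60)⁶ + 14*(-60)³)/4) = 210268 - (-4 + √(50 + 46656000000 + 14*(-216000))/4) = 210268 - (-4 + √(50 + 46656000000 - 3024000)/4) = 210268 - (-4 + √46652976050/4) = 210268 - (-4 + (5*√1866119042)/4) = 210268 - (-4 + 5*√1866119042/4) = 210268 + (4 - 5*√1866119042/4) = 210272 - 5*√1866119042/4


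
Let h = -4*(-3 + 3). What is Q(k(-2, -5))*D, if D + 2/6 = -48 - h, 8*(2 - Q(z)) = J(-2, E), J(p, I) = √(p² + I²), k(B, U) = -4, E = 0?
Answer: -1015/12 ≈ -84.583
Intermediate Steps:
h = 0 (h = -4*0 = 0)
J(p, I) = √(I² + p²)
Q(z) = 7/4 (Q(z) = 2 - √(0² + (-2)²)/8 = 2 - √(0 + 4)/8 = 2 - √4/8 = 2 - ⅛*2 = 2 - ¼ = 7/4)
D = -145/3 (D = -⅓ + (-48 - 1*0) = -⅓ + (-48 + 0) = -⅓ - 48 = -145/3 ≈ -48.333)
Q(k(-2, -5))*D = (7/4)*(-145/3) = -1015/12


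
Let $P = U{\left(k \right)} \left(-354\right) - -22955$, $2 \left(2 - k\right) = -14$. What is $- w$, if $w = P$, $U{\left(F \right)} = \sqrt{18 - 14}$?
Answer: $-22247$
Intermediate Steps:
$k = 9$ ($k = 2 - -7 = 2 + 7 = 9$)
$U{\left(F \right)} = 2$ ($U{\left(F \right)} = \sqrt{4} = 2$)
$P = 22247$ ($P = 2 \left(-354\right) - -22955 = -708 + 22955 = 22247$)
$w = 22247$
$- w = \left(-1\right) 22247 = -22247$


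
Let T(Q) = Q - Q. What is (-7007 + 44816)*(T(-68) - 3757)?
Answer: -142048413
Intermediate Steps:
T(Q) = 0
(-7007 + 44816)*(T(-68) - 3757) = (-7007 + 44816)*(0 - 3757) = 37809*(-3757) = -142048413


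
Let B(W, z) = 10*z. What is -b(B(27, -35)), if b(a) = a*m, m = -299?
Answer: -104650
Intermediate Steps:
b(a) = -299*a (b(a) = a*(-299) = -299*a)
-b(B(27, -35)) = -(-299)*10*(-35) = -(-299)*(-350) = -1*104650 = -104650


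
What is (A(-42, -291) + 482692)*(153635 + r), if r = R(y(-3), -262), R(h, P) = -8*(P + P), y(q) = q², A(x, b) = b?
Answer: 76135902627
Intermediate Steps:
R(h, P) = -16*P
r = 4192 (r = -16*(-262) = 4192)
(A(-42, -291) + 482692)*(153635 + r) = (-291 + 482692)*(153635 + 4192) = 482401*157827 = 76135902627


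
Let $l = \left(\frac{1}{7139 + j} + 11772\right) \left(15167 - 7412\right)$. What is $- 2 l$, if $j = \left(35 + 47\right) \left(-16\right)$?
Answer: $- \frac{1063915351950}{5827} \approx -1.8258 \cdot 10^{8}$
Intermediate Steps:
$j = -1312$ ($j = 82 \left(-16\right) = -1312$)
$l = \frac{531957675975}{5827}$ ($l = \left(\frac{1}{7139 - 1312} + 11772\right) \left(15167 - 7412\right) = \left(\frac{1}{5827} + 11772\right) 7755 = \frac{68595445}{5827} \cdot 7755 = \frac{531957675975}{5827} \approx 9.1292 \cdot 10^{7}$)
$- 2 l = \left(-2\right) \frac{531957675975}{5827} = - \frac{1063915351950}{5827}$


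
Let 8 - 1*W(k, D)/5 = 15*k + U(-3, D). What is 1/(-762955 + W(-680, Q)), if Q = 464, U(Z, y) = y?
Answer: -1/714235 ≈ -1.4001e-6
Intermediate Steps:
W(k, D) = 40 - 75*k - 5*D (W(k, D) = 40 - 5*(15*k + D) = 40 - 5*(D + 15*k) = 40 + (-75*k - 5*D) = 40 - 75*k - 5*D)
1/(-762955 + W(-680, Q)) = 1/(-762955 + (40 - 75*(-680) - 5*464)) = 1/(-762955 + (40 + 51000 - 2320)) = 1/(-762955 + 48720) = 1/(-714235) = -1/714235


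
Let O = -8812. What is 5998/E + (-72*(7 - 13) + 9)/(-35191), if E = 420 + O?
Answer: -107388245/147661436 ≈ -0.72726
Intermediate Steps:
E = -8392 (E = 420 - 8812 = -8392)
5998/E + (-72*(7 - 13) + 9)/(-35191) = 5998/(-8392) + (-72*(7 - 13) + 9)/(-35191) = 5998*(-1/8392) + (-72*(-6) + 9)*(-1/35191) = -2999/4196 + (432 + 9)*(-1/35191) = -2999/4196 + 441*(-1/35191) = -2999/4196 - 441/35191 = -107388245/147661436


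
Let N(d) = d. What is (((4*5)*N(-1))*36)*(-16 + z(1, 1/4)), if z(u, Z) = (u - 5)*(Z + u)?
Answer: 15120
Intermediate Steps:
z(u, Z) = (-5 + u)*(Z + u)
(((4*5)*N(-1))*36)*(-16 + z(1, 1/4)) = (((4*5)*(-1))*36)*(-16 + (1² - 5/4 - 5*1 + 1/4)) = ((20*(-1))*36)*(-16 + (1 - 5*¼ - 5 + (¼)*1)) = (-20*36)*(-16 + (1 - 5/4 - 5 + ¼)) = -720*(-16 - 5) = -720*(-21) = 15120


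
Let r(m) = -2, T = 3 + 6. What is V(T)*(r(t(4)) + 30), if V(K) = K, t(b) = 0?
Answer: 252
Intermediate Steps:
T = 9
V(T)*(r(t(4)) + 30) = 9*(-2 + 30) = 9*28 = 252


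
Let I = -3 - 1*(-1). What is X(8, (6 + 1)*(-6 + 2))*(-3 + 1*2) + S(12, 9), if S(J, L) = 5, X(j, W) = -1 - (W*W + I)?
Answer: 788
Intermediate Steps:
I = -2 (I = -3 + 1 = -2)
X(j, W) = 1 - W² (X(j, W) = -1 - (W*W - 2) = -1 - (W² - 2) = -1 - (-2 + W²) = -1 + (2 - W²) = 1 - W²)
X(8, (6 + 1)*(-6 + 2))*(-3 + 1*2) + S(12, 9) = (1 - ((6 + 1)*(-6 + 2))²)*(-3 + 1*2) + 5 = (1 - (7*(-4))²)*(-3 + 2) + 5 = (1 - 1*(-28)²)*(-1) + 5 = (1 - 1*784)*(-1) + 5 = (1 - 784)*(-1) + 5 = -783*(-1) + 5 = 783 + 5 = 788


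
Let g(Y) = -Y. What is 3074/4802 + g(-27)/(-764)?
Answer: 1109441/1834364 ≈ 0.60481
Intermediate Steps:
3074/4802 + g(-27)/(-764) = 3074/4802 - 1*(-27)/(-764) = 3074*(1/4802) + 27*(-1/764) = 1537/2401 - 27/764 = 1109441/1834364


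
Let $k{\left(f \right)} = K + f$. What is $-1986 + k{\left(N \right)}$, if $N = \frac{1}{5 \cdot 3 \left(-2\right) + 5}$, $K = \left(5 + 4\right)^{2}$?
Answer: $- \frac{47626}{25} \approx -1905.0$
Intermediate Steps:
$K = 81$ ($K = 9^{2} = 81$)
$N = - \frac{1}{25}$ ($N = \frac{1}{15 \left(-2\right) + 5} = \frac{1}{-30 + 5} = \frac{1}{-25} = - \frac{1}{25} \approx -0.04$)
$k{\left(f \right)} = 81 + f$
$-1986 + k{\left(N \right)} = -1986 + \left(81 - \frac{1}{25}\right) = -1986 + \frac{2024}{25} = - \frac{47626}{25}$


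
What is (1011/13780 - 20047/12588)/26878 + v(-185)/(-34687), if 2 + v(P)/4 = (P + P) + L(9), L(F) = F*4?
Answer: 782128649822197/20215275050116380 ≈ 0.038690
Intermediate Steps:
L(F) = 4*F
v(P) = 136 + 8*P (v(P) = -8 + 4*((P + P) + 4*9) = -8 + 4*(2*P + 36) = -8 + 4*(36 + 2*P) = -8 + (144 + 8*P) = 136 + 8*P)
(1011/13780 - 20047/12588)/26878 + v(-185)/(-34687) = (1011/13780 - 20047/12588)/26878 + (136 + 8*(-185))/(-34687) = (1011*(1/13780) - 20047*1/12588)*(1/26878) + (136 - 1480)*(-1/34687) = (1011/13780 - 20047/12588)*(1/26878) - 1344*(-1/34687) = -32940149/21682830*1/26878 + 1344/34687 = -32940149/582791104740 + 1344/34687 = 782128649822197/20215275050116380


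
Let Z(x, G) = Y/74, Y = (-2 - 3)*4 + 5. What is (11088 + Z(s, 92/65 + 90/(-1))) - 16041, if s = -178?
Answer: -366537/74 ≈ -4953.2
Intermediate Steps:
Y = -15 (Y = -5*4 + 5 = -20 + 5 = -15)
Z(x, G) = -15/74
(11088 + Z(s, 92/65 + 90/(-1))) - 16041 = (11088 - 15/74) - 16041 = 820497/74 - 16041 = -366537/74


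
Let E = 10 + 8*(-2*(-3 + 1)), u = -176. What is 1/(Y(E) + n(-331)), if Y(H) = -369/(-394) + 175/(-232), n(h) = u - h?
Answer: 45704/7092449 ≈ 0.0064440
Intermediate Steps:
n(h) = -176 - h
E = 42 (E = 10 + 8*(-2*(-2)) = 10 + 8*4 = 10 + 32 = 42)
Y(H) = 8329/45704 (Y(H) = -369*(-1/394) + 175*(-1/232) = 369/394 - 175/232 = 8329/45704)
1/(Y(E) + n(-331)) = 1/(8329/45704 + (-176 - 1*(-331))) = 1/(8329/45704 + (-176 + 331)) = 1/(8329/45704 + 155) = 1/(7092449/45704) = 45704/7092449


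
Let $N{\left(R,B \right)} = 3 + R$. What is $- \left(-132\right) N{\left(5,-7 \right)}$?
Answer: $1056$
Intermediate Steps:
$- \left(-132\right) N{\left(5,-7 \right)} = - \left(-132\right) \left(3 + 5\right) = - \left(-132\right) 8 = \left(-1\right) \left(-1056\right) = 1056$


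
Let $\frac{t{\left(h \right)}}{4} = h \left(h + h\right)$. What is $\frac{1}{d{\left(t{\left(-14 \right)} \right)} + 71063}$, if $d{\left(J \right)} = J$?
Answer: $\frac{1}{72631} \approx 1.3768 \cdot 10^{-5}$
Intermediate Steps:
$t{\left(h \right)} = 8 h^{2}$ ($t{\left(h \right)} = 4 h \left(h + h\right) = 4 h 2 h = 4 \cdot 2 h^{2} = 8 h^{2}$)
$\frac{1}{d{\left(t{\left(-14 \right)} \right)} + 71063} = \frac{1}{8 \left(-14\right)^{2} + 71063} = \frac{1}{8 \cdot 196 + 71063} = \frac{1}{1568 + 71063} = \frac{1}{72631}$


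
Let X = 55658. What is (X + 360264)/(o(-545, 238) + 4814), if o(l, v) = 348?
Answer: 207961/2581 ≈ 80.574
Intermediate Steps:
(X + 360264)/(o(-545, 238) + 4814) = (55658 + 360264)/(348 + 4814) = 415922/5162 = 415922*(1/5162) = 207961/2581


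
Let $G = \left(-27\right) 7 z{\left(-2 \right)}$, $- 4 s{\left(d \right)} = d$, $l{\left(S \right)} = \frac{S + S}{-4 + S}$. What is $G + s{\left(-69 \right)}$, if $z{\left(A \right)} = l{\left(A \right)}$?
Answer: $- \frac{435}{4} \approx -108.75$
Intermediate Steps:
$l{\left(S \right)} = \frac{2 S}{-4 + S}$
$z{\left(A \right)} = \frac{2 A}{-4 + A}$
$s{\left(d \right)} = - \frac{d}{4}$
$G = -126$ ($G = \left(-27\right) 7 \cdot 2 \left(-2\right) \frac{1}{-4 - 2} = - 189 \cdot 2 \left(-2\right) \frac{1}{-6} = - 189 \cdot 2 \left(-2\right) \left(- \frac{1}{6}\right) = \left(-189\right) \frac{2}{3} = -126$)
$G + s{\left(-69 \right)} = -126 - - \frac{69}{4} = -126 + \frac{69}{4} = - \frac{435}{4}$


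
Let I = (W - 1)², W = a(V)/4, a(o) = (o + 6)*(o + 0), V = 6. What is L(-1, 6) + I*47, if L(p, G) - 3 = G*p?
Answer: 13580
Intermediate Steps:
L(p, G) = 3 + G*p
a(o) = o*(6 + o) (a(o) = (6 + o)*o = o*(6 + o))
W = 18 (W = (6*(6 + 6))/4 = (6*12)*(¼) = 72*(¼) = 18)
I = 289 (I = (18 - 1)² = 17² = 289)
L(-1, 6) + I*47 = (3 + 6*(-1)) + 289*47 = (3 - 6) + 13583 = -3 + 13583 = 13580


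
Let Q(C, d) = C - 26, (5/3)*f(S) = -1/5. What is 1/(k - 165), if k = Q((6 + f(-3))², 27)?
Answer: -625/97766 ≈ -0.0063928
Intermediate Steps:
f(S) = -3/25 (f(S) = 3*(-1/5)/5 = 3*(-1*⅕)/5 = (⅗)*(-⅕) = -3/25)
Q(C, d) = -26 + C
k = 5359/625 (k = -26 + (6 - 3/25)² = -26 + (147/25)² = -26 + 21609/625 = 5359/625 ≈ 8.5744)
1/(k - 165) = 1/(5359/625 - 165) = 1/(-97766/625) = -625/97766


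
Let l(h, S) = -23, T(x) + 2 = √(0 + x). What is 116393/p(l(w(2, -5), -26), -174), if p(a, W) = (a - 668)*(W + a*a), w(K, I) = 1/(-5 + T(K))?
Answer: -116393/245305 ≈ -0.47448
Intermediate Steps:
T(x) = -2 + √x (T(x) = -2 + √(0 + x) = -2 + √x)
w(K, I) = 1/(-7 + √K) (w(K, I) = 1/(-5 + (-2 + √K)) = 1/(-7 + √K))
p(a, W) = (-668 + a)*(W + a²)
116393/p(l(w(2, -5), -26), -174) = 116393/((-23)³ - 668*(-174) - 668*(-23)² - 174*(-23)) = 116393/(-12167 + 116232 - 668*529 + 4002) = 116393/(-12167 + 116232 - 353372 + 4002) = 116393/(-245305) = 116393*(-1/245305) = -116393/245305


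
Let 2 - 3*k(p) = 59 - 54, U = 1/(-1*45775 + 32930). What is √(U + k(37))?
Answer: I*√165006870/12845 ≈ 1.0*I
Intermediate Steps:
U = -1/12845 (U = 1/(-45775 + 32930) = 1/(-12845) = -1/12845 ≈ -7.7851e-5)
k(p) = -1 (k(p) = ⅔ - (59 - 54)/3 = ⅔ - ⅓*5 = ⅔ - 5/3 = -1)
√(U + k(37)) = √(-1/12845 - 1) = √(-12846/12845) = I*√165006870/12845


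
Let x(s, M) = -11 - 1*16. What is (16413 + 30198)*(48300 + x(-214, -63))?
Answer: 2250052803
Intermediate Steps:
x(s, M) = -27 (x(s, M) = -11 - 16 = -27)
(16413 + 30198)*(48300 + x(-214, -63)) = (16413 + 30198)*(48300 - 27) = 46611*48273 = 2250052803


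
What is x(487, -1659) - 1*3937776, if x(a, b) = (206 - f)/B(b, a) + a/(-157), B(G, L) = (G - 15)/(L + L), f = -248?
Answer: -517494326389/131409 ≈ -3.9380e+6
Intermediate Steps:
B(G, L) = (-15 + G)/(2*L) (B(G, L) = (-15 + G)/((2*L)) = (-15 + G)*(1/(2*L)) = (-15 + G)/(2*L))
x(a, b) = -a/157 + 908*a/(-15 + b) (x(a, b) = (206 - 1*(-248))/(((-15 + b)/(2*a))) + a/(-157) = (206 + 248)*(2*a/(-15 + b)) + a*(-1/157) = 454*(2*a/(-15 + b)) - a/157 = 908*a/(-15 + b) - a/157 = -a/157 + 908*a/(-15 + b))
x(487, -1659) - 1*3937776 = (1/157)*487*(142571 - 1*(-1659))/(-15 - 1659) - 1*3937776 = (1/157)*487*(142571 + 1659)/(-1674) - 3937776 = (1/157)*487*(-1/1674)*144230 - 3937776 = -35120005/131409 - 3937776 = -517494326389/131409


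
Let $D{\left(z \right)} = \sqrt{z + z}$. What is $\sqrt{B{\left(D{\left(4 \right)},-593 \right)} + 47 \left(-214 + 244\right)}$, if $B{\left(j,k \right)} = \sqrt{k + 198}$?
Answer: $\sqrt{1410 + i \sqrt{395}} \approx 37.551 + 0.2646 i$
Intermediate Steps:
$D{\left(z \right)} = \sqrt{2} \sqrt{z}$ ($D{\left(z \right)} = \sqrt{2 z} = \sqrt{2} \sqrt{z}$)
$B{\left(j,k \right)} = \sqrt{198 + k}$
$\sqrt{B{\left(D{\left(4 \right)},-593 \right)} + 47 \left(-214 + 244\right)} = \sqrt{\sqrt{198 - 593} + 47 \left(-214 + 244\right)} = \sqrt{\sqrt{-395} + 47 \cdot 30} = \sqrt{i \sqrt{395} + 1410} = \sqrt{1410 + i \sqrt{395}}$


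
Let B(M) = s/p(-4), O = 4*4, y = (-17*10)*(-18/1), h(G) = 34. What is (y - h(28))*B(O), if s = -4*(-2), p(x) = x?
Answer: -6052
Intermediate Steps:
y = 3060 (y = -(-3060) = -170*(-18) = 3060)
O = 16
s = 8
B(M) = -2 (B(M) = 8/(-4) = 8*(-1/4) = -2)
(y - h(28))*B(O) = (3060 - 1*34)*(-2) = (3060 - 34)*(-2) = 3026*(-2) = -6052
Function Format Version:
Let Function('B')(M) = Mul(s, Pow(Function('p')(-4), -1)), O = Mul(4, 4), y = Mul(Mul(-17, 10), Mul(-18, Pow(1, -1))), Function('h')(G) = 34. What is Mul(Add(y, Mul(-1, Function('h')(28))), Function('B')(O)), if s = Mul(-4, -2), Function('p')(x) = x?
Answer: -6052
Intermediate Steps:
y = 3060 (y = Mul(-170, Mul(-18, 1)) = Mul(-170, -18) = 3060)
O = 16
s = 8
Function('B')(M) = -2 (Function('B')(M) = Mul(8, Pow(-4, -1)) = Mul(8, Rational(-1, 4)) = -2)
Mul(Add(y, Mul(-1, Function('h')(28))), Function('B')(O)) = Mul(Add(3060, Mul(-1, 34)), -2) = Mul(Add(3060, -34), -2) = Mul(3026, -2) = -6052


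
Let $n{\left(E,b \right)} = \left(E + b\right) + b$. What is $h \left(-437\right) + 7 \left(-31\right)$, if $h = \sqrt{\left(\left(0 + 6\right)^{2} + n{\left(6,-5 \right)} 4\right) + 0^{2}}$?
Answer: $-217 - 874 \sqrt{5} \approx -2171.3$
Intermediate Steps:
$n{\left(E,b \right)} = E + 2 b$
$h = 2 \sqrt{5}$ ($h = \sqrt{\left(\left(0 + 6\right)^{2} + \left(6 + 2 \left(-5\right)\right) 4\right) + 0^{2}} = \sqrt{\left(6^{2} + \left(6 - 10\right) 4\right) + 0} = \sqrt{\left(36 - 16\right) + 0} = \sqrt{20 + 0} = \sqrt{20} = 2 \sqrt{5} \approx 4.4721$)
$h \left(-437\right) + 7 \left(-31\right) = 2 \sqrt{5} \left(-437\right) + 7 \left(-31\right) = - 874 \sqrt{5} - 217 = -217 - 874 \sqrt{5}$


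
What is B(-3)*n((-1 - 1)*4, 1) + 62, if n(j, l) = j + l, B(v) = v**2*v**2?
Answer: -505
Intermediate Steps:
B(v) = v**4
B(-3)*n((-1 - 1)*4, 1) + 62 = (-3)**4*((-1 - 1)*4 + 1) + 62 = 81*(-2*4 + 1) + 62 = 81*(-8 + 1) + 62 = 81*(-7) + 62 = -567 + 62 = -505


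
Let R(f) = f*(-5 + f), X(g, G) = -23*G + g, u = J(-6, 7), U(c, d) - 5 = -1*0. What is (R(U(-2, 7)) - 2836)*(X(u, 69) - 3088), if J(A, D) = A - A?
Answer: 13258300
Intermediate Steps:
U(c, d) = 5 (U(c, d) = 5 - 1*0 = 5 + 0 = 5)
J(A, D) = 0
u = 0
X(g, G) = g - 23*G
(R(U(-2, 7)) - 2836)*(X(u, 69) - 3088) = (5*(-5 + 5) - 2836)*((0 - 23*69) - 3088) = (5*0 - 2836)*((0 - 1587) - 3088) = (0 - 2836)*(-1587 - 3088) = -2836*(-4675) = 13258300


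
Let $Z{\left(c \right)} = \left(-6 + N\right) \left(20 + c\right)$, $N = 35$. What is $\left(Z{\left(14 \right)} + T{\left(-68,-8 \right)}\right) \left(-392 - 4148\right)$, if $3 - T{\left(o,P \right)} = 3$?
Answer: $-4476440$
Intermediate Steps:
$T{\left(o,P \right)} = 0$ ($T{\left(o,P \right)} = 3 - 3 = 0$)
$Z{\left(c \right)} = 580 + 29 c$ ($Z{\left(c \right)} = \left(-6 + 35\right) \left(20 + c\right) = 29 \left(20 + c\right) = 580 + 29 c$)
$\left(Z{\left(14 \right)} + T{\left(-68,-8 \right)}\right) \left(-392 - 4148\right) = \left(\left(580 + 29 \cdot 14\right) + 0\right) \left(-392 - 4148\right) = \left(\left(580 + 406\right) + 0\right) \left(-4540\right) = \left(986 + 0\right) \left(-4540\right) = 986 \left(-4540\right) = -4476440$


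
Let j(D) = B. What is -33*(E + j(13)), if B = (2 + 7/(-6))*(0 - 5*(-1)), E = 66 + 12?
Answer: -5423/2 ≈ -2711.5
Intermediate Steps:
E = 78
B = 25/6 (B = (2 + 7*(-⅙))*(0 + 5) = (2 - 7/6)*5 = (⅚)*5 = 25/6 ≈ 4.1667)
j(D) = 25/6
-33*(E + j(13)) = -33*(78 + 25/6) = -33*493/6 = -5423/2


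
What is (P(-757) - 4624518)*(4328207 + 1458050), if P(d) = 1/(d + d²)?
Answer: -15313761124991830535/572292 ≈ -2.6759e+13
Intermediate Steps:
(P(-757) - 4624518)*(4328207 + 1458050) = (1/((-757)*(1 - 757)) - 4624518)*(4328207 + 1458050) = (-1/757/(-756) - 4624518)*5786257 = (-1/757*(-1/756) - 4624518)*5786257 = (1/572292 - 4624518)*5786257 = -2646574655255/572292*5786257 = -15313761124991830535/572292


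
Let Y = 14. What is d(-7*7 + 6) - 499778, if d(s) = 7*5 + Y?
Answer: -499729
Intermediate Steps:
d(s) = 49 (d(s) = 7*5 + 14 = 35 + 14 = 49)
d(-7*7 + 6) - 499778 = 49 - 499778 = -499729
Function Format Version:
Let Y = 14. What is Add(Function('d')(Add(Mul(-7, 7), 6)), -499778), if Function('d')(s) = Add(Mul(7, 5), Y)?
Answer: -499729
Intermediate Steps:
Function('d')(s) = 49 (Function('d')(s) = Add(Mul(7, 5), 14) = Add(35, 14) = 49)
Add(Function('d')(Add(Mul(-7, 7), 6)), -499778) = Add(49, -499778) = -499729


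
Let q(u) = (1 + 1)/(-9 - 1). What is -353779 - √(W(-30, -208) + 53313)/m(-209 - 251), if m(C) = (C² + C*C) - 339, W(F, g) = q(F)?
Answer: -353779 - 2*√333205/2114305 ≈ -3.5378e+5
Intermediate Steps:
q(u) = -⅕ (q(u) = 2/(-10) = 2*(-⅒) = -⅕)
W(F, g) = -⅕
m(C) = -339 + 2*C² (m(C) = (C² + C²) - 339 = 2*C² - 339 = -339 + 2*C²)
-353779 - √(W(-30, -208) + 53313)/m(-209 - 251) = -353779 - √(-⅕ + 53313)/(-339 + 2*(-209 - 251)²) = -353779 - √(266564/5)/(-339 + 2*(-460)²) = -353779 - 2*√333205/5/(-339 + 2*211600) = -353779 - 2*√333205/5/(-339 + 423200) = -353779 - 2*√333205/5/422861 = -353779 - 2*√333205/2114305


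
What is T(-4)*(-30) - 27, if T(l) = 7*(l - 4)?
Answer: 1653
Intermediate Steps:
T(l) = -28 + 7*l (T(l) = 7*(-4 + l) = -28 + 7*l)
T(-4)*(-30) - 27 = (-28 + 7*(-4))*(-30) - 27 = (-28 - 28)*(-30) - 27 = -56*(-30) - 27 = 1680 - 27 = 1653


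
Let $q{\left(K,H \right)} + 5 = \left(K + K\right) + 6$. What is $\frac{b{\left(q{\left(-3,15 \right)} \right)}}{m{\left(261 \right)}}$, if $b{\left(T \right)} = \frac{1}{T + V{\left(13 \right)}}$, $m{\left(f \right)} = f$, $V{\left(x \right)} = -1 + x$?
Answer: $\frac{1}{1827} \approx 0.00054735$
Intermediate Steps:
$q{\left(K,H \right)} = 1 + 2 K$ ($q{\left(K,H \right)} = -5 + \left(\left(K + K\right) + 6\right) = -5 + \left(2 K + 6\right) = -5 + \left(6 + 2 K\right) = 1 + 2 K$)
$b{\left(T \right)} = \frac{1}{12 + T}$ ($b{\left(T \right)} = \frac{1}{T + \left(-1 + 13\right)} = \frac{1}{T + 12} = \frac{1}{12 + T}$)
$\frac{b{\left(q{\left(-3,15 \right)} \right)}}{m{\left(261 \right)}} = \frac{1}{\left(12 + \left(1 + 2 \left(-3\right)\right)\right) 261} = \frac{1}{12 + \left(1 - 6\right)} \frac{1}{261} = \frac{1}{12 - 5} \cdot \frac{1}{261} = \frac{1}{7} \cdot \frac{1}{261} = \frac{1}{1827}$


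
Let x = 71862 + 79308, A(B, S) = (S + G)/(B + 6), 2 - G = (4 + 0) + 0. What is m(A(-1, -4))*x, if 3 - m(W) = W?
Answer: 634914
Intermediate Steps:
G = -2 (G = 2 - ((4 + 0) + 0) = 2 - (4 + 0) = 2 - 1*4 = 2 - 4 = -2)
A(B, S) = (-2 + S)/(6 + B) (A(B, S) = (S - 2)/(B + 6) = (-2 + S)/(6 + B))
x = 151170
m(W) = 3 - W
m(A(-1, -4))*x = (3 - (-2 - 4)/(6 - 1))*151170 = (3 - (-6)/5)*151170 = (3 - 1*(-6/5))*151170 = (3 + 6/5)*151170 = (21/5)*151170 = 634914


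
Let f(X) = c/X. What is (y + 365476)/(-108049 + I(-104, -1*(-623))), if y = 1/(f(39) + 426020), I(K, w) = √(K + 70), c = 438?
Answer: -218707866466144181/64658599559122610 - 2024154471269*I*√34/64658599559122610 ≈ -3.3825 - 0.00018254*I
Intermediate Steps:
f(X) = 438/X
I(K, w) = √(70 + K)
y = 13/5538406 (y = 1/(438/39 + 426020) = 1/(438*(1/39) + 426020) = 1/(146/13 + 426020) = 1/(5538406/13) = 13/5538406 ≈ 2.3472e-6)
(y + 365476)/(-108049 + I(-104, -1*(-623))) = (13/5538406 + 365476)/(-108049 + √(70 - 104)) = 2024154471269/(5538406*(-108049 + √(-34))) = 2024154471269/(5538406*(-108049 + I*√34))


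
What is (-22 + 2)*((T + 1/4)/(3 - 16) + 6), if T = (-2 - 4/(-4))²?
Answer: -1535/13 ≈ -118.08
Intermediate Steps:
T = 1 (T = (-2 - 4*(-¼))² = (-2 + 1)² = (-1)² = 1)
(-22 + 2)*((T + 1/4)/(3 - 16) + 6) = (-22 + 2)*((1 + 1/4)/(3 - 16) + 6) = -20*((1 + ¼)/(-13) + 6) = -20*((5/4)*(-1/13) + 6) = -20*(-5/52 + 6) = -20*307/52 = -1535/13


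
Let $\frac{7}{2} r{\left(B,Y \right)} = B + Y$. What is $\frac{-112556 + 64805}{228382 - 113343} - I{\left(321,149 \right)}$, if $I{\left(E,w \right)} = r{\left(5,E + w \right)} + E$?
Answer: $- \frac{368113940}{805273} \approx -457.13$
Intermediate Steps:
$r{\left(B,Y \right)} = \frac{2 B}{7} + \frac{2 Y}{7}$ ($r{\left(B,Y \right)} = \frac{2 \left(B + Y\right)}{7} = \frac{2 B}{7} + \frac{2 Y}{7}$)
$I{\left(E,w \right)} = \frac{10}{7} + \frac{2 w}{7} + \frac{9 E}{7}$ ($I{\left(E,w \right)} = \left(\frac{2}{7} \cdot 5 + \frac{2 \left(E + w\right)}{7}\right) + E = \left(\frac{10}{7} + \left(\frac{2 E}{7} + \frac{2 w}{7}\right)\right) + E = \left(\frac{10}{7} + \frac{2 E}{7} + \frac{2 w}{7}\right) + E = \frac{10}{7} + \frac{2 w}{7} + \frac{9 E}{7}$)
$\frac{-112556 + 64805}{228382 - 113343} - I{\left(321,149 \right)} = \frac{-112556 + 64805}{228382 - 113343} - \left(\frac{10}{7} + \frac{2}{7} \cdot 149 + \frac{9}{7} \cdot 321\right) = - \frac{47751}{115039} - \left(\frac{10}{7} + \frac{298}{7} + \frac{2889}{7}\right) = \left(-47751\right) \frac{1}{115039} - \frac{3197}{7} = - \frac{47751}{115039} - \frac{3197}{7} = - \frac{368113940}{805273}$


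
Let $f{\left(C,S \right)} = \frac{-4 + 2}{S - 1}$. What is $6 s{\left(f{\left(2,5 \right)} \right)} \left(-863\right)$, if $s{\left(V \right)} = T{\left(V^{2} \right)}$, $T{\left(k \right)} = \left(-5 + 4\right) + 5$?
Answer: $-20712$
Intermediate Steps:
$f{\left(C,S \right)} = - \frac{2}{-1 + S}$
$T{\left(k \right)} = 4$ ($T{\left(k \right)} = -1 + 5 = 4$)
$s{\left(V \right)} = 4$
$6 s{\left(f{\left(2,5 \right)} \right)} \left(-863\right) = 6 \cdot 4 \left(-863\right) = 24 \left(-863\right) = -20712$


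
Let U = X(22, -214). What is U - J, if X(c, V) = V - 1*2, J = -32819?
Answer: 32603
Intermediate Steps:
X(c, V) = -2 + V (X(c, V) = V - 2 = -2 + V)
U = -216 (U = -2 - 214 = -216)
U - J = -216 - 1*(-32819) = -216 + 32819 = 32603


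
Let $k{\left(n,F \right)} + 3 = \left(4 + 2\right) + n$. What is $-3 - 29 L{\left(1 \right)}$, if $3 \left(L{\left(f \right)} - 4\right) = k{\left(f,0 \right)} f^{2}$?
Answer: $- \frac{473}{3} \approx -157.67$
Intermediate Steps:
$k{\left(n,F \right)} = 3 + n$ ($k{\left(n,F \right)} = -3 + \left(\left(4 + 2\right) + n\right) = -3 + \left(6 + n\right) = 3 + n$)
$L{\left(f \right)} = 4 + \frac{f^{2} \left(3 + f\right)}{3}$ ($L{\left(f \right)} = 4 + \frac{\left(3 + f\right) f^{2}}{3} = 4 + \frac{f^{2} \left(3 + f\right)}{3}$)
$-3 - 29 L{\left(1 \right)} = -3 - 29 \left(4 + \frac{1^{2} \left(3 + 1\right)}{3}\right) = -3 - 29 \left(4 + \frac{1}{3} \cdot 1 \cdot 4\right) = -3 - 29 \left(4 + \frac{4}{3}\right) = -3 - \frac{464}{3} = - \frac{473}{3}$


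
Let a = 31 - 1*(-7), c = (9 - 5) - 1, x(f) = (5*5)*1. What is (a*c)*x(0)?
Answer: 2850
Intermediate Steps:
x(f) = 25 (x(f) = 25*1 = 25)
c = 3 (c = 4 - 1 = 3)
a = 38 (a = 31 + 7 = 38)
(a*c)*x(0) = (38*3)*25 = 114*25 = 2850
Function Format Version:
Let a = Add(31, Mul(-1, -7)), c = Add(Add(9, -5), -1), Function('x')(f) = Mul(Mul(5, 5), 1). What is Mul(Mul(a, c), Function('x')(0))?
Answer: 2850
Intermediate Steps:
Function('x')(f) = 25 (Function('x')(f) = Mul(25, 1) = 25)
c = 3 (c = Add(4, -1) = 3)
a = 38 (a = Add(31, 7) = 38)
Mul(Mul(a, c), Function('x')(0)) = Mul(Mul(38, 3), 25) = Mul(114, 25) = 2850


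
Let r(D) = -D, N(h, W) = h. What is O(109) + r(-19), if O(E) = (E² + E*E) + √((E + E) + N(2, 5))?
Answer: 23781 + 2*√55 ≈ 23796.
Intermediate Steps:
O(E) = √(2 + 2*E) + 2*E² (O(E) = (E² + E*E) + √((E + E) + 2) = (E² + E²) + √(2*E + 2) = 2*E² + √(2 + 2*E) = √(2 + 2*E) + 2*E²)
O(109) + r(-19) = (√(2 + 2*109) + 2*109²) - 1*(-19) = (√(2 + 218) + 2*11881) + 19 = (√220 + 23762) + 19 = (2*√55 + 23762) + 19 = (23762 + 2*√55) + 19 = 23781 + 2*√55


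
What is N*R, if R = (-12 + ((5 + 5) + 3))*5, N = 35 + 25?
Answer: 300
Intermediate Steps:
N = 60
R = 5 (R = (-12 + (10 + 3))*5 = (-12 + 13)*5 = 1*5 = 5)
N*R = 60*5 = 300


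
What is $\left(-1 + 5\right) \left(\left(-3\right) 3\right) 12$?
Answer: $-432$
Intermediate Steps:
$\left(-1 + 5\right) \left(\left(-3\right) 3\right) 12 = 4 \left(-9\right) 12 = \left(-36\right) 12 = -432$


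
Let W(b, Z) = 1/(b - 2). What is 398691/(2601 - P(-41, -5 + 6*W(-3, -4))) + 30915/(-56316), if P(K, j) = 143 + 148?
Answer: 1243403817/7227220 ≈ 172.04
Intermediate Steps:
W(b, Z) = 1/(-2 + b)
P(K, j) = 291
398691/(2601 - P(-41, -5 + 6*W(-3, -4))) + 30915/(-56316) = 398691/(2601 - 1*291) + 30915/(-56316) = 398691/(2601 - 291) + 30915*(-1/56316) = 398691/2310 - 10305/18772 = 398691*(1/2310) - 10305/18772 = 132897/770 - 10305/18772 = 1243403817/7227220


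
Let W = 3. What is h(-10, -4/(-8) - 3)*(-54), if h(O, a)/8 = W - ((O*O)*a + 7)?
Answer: -106272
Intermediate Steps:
h(O, a) = -32 - 8*a*O² (h(O, a) = 8*(3 - ((O*O)*a + 7)) = 8*(3 - (O²*a + 7)) = 8*(3 - (a*O² + 7)) = 8*(3 - (7 + a*O²)) = 8*(3 + (-7 - a*O²)) = 8*(-4 - a*O²) = -32 - 8*a*O²)
h(-10, -4/(-8) - 3)*(-54) = (-32 - 8*(-4/(-8) - 3)*(-10)²)*(-54) = (-32 - 8*(-4*(-⅛) - 3)*100)*(-54) = (-32 - 8*(½ - 3)*100)*(-54) = (-32 - 8*(-5/2)*100)*(-54) = (-32 + 2000)*(-54) = 1968*(-54) = -106272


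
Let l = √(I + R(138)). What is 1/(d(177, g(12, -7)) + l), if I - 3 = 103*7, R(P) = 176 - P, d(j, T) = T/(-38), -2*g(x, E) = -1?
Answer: 76/4401311 + 5776*√762/4401311 ≈ 0.036243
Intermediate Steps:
g(x, E) = ½ (g(x, E) = -½*(-1) = ½)
d(j, T) = -T/38 (d(j, T) = T*(-1/38) = -T/38)
I = 724 (I = 3 + 103*7 = 3 + 721 = 724)
l = √762 (l = √(724 + (176 - 1*138)) = √(724 + (176 - 138)) = √(724 + 38) = √762 ≈ 27.604)
1/(d(177, g(12, -7)) + l) = 1/(-1/38*½ + √762) = 1/(-1/76 + √762)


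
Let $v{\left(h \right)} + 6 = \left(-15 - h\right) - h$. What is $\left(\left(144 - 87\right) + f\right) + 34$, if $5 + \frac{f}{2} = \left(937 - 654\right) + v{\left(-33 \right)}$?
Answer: $737$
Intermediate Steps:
$v{\left(h \right)} = -21 - 2 h$ ($v{\left(h \right)} = -6 - \left(15 + 2 h\right) = -21 - 2 h$)
$f = 646$ ($f = -10 + 2 \left(\left(937 - 654\right) - -45\right) = -10 + 2 \left(283 + \left(-21 + 66\right)\right) = -10 + 2 \left(283 + 45\right) = -10 + 2 \cdot 328 = -10 + 656 = 646$)
$\left(\left(144 - 87\right) + f\right) + 34 = \left(\left(144 - 87\right) + 646\right) + 34 = \left(57 + 646\right) + 34 = 703 + 34 = 737$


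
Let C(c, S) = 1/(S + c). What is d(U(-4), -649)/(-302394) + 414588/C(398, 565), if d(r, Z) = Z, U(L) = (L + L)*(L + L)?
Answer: 120730273496785/302394 ≈ 3.9925e+8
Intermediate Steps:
U(L) = 4*L² (U(L) = (2*L)*(2*L) = 4*L²)
d(U(-4), -649)/(-302394) + 414588/C(398, 565) = -649/(-302394) + 414588/(1/(565 + 398)) = -649*(-1/302394) + 414588/(1/963) = 649/302394 + 414588/(1/963) = 649/302394 + 414588*963 = 649/302394 + 399248244 = 120730273496785/302394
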